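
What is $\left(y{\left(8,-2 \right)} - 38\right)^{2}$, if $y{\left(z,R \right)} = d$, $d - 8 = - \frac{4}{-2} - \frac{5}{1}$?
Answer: $1089$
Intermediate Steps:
$d = 5$ ($d = 8 - \left(-2 + 5\right) = 8 - 3 = 5$)
$y{\left(z,R \right)} = 5$
$\left(y{\left(8,-2 \right)} - 38\right)^{2} = \left(5 - 38\right)^{2} = \left(-33\right)^{2} = 1089$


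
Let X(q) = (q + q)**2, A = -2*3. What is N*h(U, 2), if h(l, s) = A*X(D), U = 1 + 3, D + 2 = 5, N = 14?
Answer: -3024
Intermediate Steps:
D = 3 (D = -2 + 5 = 3)
A = -6
U = 4
X(q) = 4*q**2 (X(q) = (2*q)**2 = 4*q**2)
h(l, s) = -216 (h(l, s) = -24*3**2 = -24*9 = -6*36 = -216)
N*h(U, 2) = 14*(-216) = -3024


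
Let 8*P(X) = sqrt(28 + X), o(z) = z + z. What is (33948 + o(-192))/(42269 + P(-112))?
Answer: 22699467456/28586693797 - 134256*I*sqrt(21)/28586693797 ≈ 0.79406 - 2.1522e-5*I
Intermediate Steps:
o(z) = 2*z
P(X) = sqrt(28 + X)/8
(33948 + o(-192))/(42269 + P(-112)) = (33948 + 2*(-192))/(42269 + sqrt(28 - 112)/8) = (33948 - 384)/(42269 + sqrt(-84)/8) = 33564/(42269 + (2*I*sqrt(21))/8) = 33564/(42269 + I*sqrt(21)/4)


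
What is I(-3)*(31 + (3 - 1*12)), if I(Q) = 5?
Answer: 110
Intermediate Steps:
I(-3)*(31 + (3 - 1*12)) = 5*(31 + (3 - 1*12)) = 5*(31 + (3 - 12)) = 5*(31 - 9) = 5*22 = 110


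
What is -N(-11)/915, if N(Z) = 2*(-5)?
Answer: 2/183 ≈ 0.010929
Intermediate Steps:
N(Z) = -10
-N(-11)/915 = -(-10)/915 = -1*(-2/183) = 2/183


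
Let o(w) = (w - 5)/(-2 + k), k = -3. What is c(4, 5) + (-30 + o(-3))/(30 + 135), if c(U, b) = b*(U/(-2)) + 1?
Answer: -7567/825 ≈ -9.1721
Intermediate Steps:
c(U, b) = 1 - U*b/2 (c(U, b) = b*(U*(-½)) + 1 = b*(-U/2) + 1 = -U*b/2 + 1 = 1 - U*b/2)
o(w) = 1 - w/5 (o(w) = (w - 5)/(-2 - 3) = (-5 + w)/(-5) = (-5 + w)*(-⅕) = 1 - w/5)
c(4, 5) + (-30 + o(-3))/(30 + 135) = (1 - ½*4*5) + (-30 + (1 - ⅕*(-3)))/(30 + 135) = (1 - 10) + (-30 + (1 + ⅗))/165 = -9 + (-30 + 8/5)*(1/165) = -9 - 142/5*1/165 = -9 - 142/825 = -7567/825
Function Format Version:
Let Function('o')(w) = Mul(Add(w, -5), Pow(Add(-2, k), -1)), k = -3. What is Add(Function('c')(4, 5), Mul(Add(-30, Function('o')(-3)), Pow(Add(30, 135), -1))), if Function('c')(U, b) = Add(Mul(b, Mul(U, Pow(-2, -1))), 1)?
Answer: Rational(-7567, 825) ≈ -9.1721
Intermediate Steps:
Function('c')(U, b) = Add(1, Mul(Rational(-1, 2), U, b)) (Function('c')(U, b) = Add(Mul(b, Mul(U, Rational(-1, 2))), 1) = Add(Mul(b, Mul(Rational(-1, 2), U)), 1) = Add(Mul(Rational(-1, 2), U, b), 1) = Add(1, Mul(Rational(-1, 2), U, b)))
Function('o')(w) = Add(1, Mul(Rational(-1, 5), w)) (Function('o')(w) = Mul(Add(w, -5), Pow(Add(-2, -3), -1)) = Mul(Add(-5, w), Pow(-5, -1)) = Mul(Add(-5, w), Rational(-1, 5)) = Add(1, Mul(Rational(-1, 5), w)))
Add(Function('c')(4, 5), Mul(Add(-30, Function('o')(-3)), Pow(Add(30, 135), -1))) = Add(Add(1, Mul(Rational(-1, 2), 4, 5)), Mul(Add(-30, Add(1, Mul(Rational(-1, 5), -3))), Pow(Add(30, 135), -1))) = Add(Add(1, -10), Mul(Add(-30, Add(1, Rational(3, 5))), Pow(165, -1))) = Add(-9, Mul(Add(-30, Rational(8, 5)), Rational(1, 165))) = Add(-9, Mul(Rational(-142, 5), Rational(1, 165))) = Add(-9, Rational(-142, 825)) = Rational(-7567, 825)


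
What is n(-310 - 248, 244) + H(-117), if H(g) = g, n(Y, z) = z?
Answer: 127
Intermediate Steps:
n(-310 - 248, 244) + H(-117) = 244 - 117 = 127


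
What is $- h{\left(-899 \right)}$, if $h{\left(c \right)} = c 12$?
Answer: $10788$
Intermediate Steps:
$h{\left(c \right)} = 12 c$
$- h{\left(-899 \right)} = - 12 \left(-899\right) = \left(-1\right) \left(-10788\right) = 10788$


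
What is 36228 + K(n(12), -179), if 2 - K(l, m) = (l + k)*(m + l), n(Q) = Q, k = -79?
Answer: 25041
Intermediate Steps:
K(l, m) = 2 - (-79 + l)*(l + m) (K(l, m) = 2 - (l - 79)*(m + l) = 2 - (-79 + l)*(l + m))
36228 + K(n(12), -179) = 36228 + (2 - 1*12² + 79*12 + 79*(-179) - 1*12*(-179)) = 36228 + (2 - 1*144 + 948 - 14141 + 2148) = 36228 + (2 - 144 + 948 - 14141 + 2148) = 36228 - 11187 = 25041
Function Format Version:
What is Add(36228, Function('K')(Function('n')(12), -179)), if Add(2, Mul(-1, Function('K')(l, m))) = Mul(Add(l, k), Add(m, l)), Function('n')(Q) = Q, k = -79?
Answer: 25041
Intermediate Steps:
Function('K')(l, m) = Add(2, Mul(-1, Add(-79, l), Add(l, m))) (Function('K')(l, m) = Add(2, Mul(-1, Mul(Add(l, -79), Add(m, l)))) = Add(2, Mul(-1, Mul(Add(-79, l), Add(l, m)))) = Add(2, Mul(-1, Add(-79, l), Add(l, m))))
Add(36228, Function('K')(Function('n')(12), -179)) = Add(36228, Add(2, Mul(-1, Pow(12, 2)), Mul(79, 12), Mul(79, -179), Mul(-1, 12, -179))) = Add(36228, Add(2, Mul(-1, 144), 948, -14141, 2148)) = Add(36228, Add(2, -144, 948, -14141, 2148)) = Add(36228, -11187) = 25041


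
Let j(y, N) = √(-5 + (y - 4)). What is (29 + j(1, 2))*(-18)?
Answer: -522 - 36*I*√2 ≈ -522.0 - 50.912*I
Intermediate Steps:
j(y, N) = √(-9 + y) (j(y, N) = √(-5 + (-4 + y)) = √(-9 + y))
(29 + j(1, 2))*(-18) = (29 + √(-9 + 1))*(-18) = (29 + √(-8))*(-18) = (29 + 2*I*√2)*(-18) = -522 - 36*I*√2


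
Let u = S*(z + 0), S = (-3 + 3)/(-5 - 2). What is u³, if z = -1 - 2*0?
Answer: 0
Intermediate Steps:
S = 0 (S = 0/(-7) = 0*(-⅐) = 0)
z = -1 (z = -1 - 1*0 = -1 + 0 = -1)
u = 0 (u = 0*(-1 + 0) = 0*(-1) = 0)
u³ = 0³ = 0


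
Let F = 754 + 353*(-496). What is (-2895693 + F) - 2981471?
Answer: -6051498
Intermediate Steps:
F = -174334 (F = 754 - 175088 = -174334)
(-2895693 + F) - 2981471 = (-2895693 - 174334) - 2981471 = -3070027 - 2981471 = -6051498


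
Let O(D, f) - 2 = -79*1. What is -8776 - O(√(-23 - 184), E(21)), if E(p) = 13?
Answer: -8699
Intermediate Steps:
O(D, f) = -77 (O(D, f) = 2 - 79*1 = 2 - 79 = -77)
-8776 - O(√(-23 - 184), E(21)) = -8776 - 1*(-77) = -8776 + 77 = -8699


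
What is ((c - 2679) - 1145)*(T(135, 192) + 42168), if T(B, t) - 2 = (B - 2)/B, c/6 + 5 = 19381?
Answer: 640084707856/135 ≈ 4.7414e+9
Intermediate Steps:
c = 116256 (c = -30 + 6*19381 = -30 + 116286 = 116256)
T(B, t) = 2 + (-2 + B)/B (T(B, t) = 2 + (B - 2)/B = 2 + (-2 + B)/B)
((c - 2679) - 1145)*(T(135, 192) + 42168) = ((116256 - 2679) - 1145)*((3 - 2/135) + 42168) = (113577 - 1145)*((3 - 2*1/135) + 42168) = 112432*((3 - 2/135) + 42168) = 112432*(403/135 + 42168) = 112432*(5693083/135) = 640084707856/135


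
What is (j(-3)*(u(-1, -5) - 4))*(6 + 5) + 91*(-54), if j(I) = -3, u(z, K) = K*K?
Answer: -5607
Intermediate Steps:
u(z, K) = K²
(j(-3)*(u(-1, -5) - 4))*(6 + 5) + 91*(-54) = (-3*((-5)² - 4))*(6 + 5) + 91*(-54) = -3*(25 - 4)*11 - 4914 = -3*21*11 - 4914 = -63*11 - 4914 = -693 - 4914 = -5607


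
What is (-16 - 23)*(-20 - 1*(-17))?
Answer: 117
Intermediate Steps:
(-16 - 23)*(-20 - 1*(-17)) = -39*(-20 + 17) = -39*(-3) = 117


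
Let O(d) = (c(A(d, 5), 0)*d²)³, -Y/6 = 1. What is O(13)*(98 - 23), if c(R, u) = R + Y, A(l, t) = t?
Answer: -362010675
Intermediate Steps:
Y = -6 (Y = -6*1 = -6)
c(R, u) = -6 + R (c(R, u) = R - 6 = -6 + R)
O(d) = -d⁶ (O(d) = ((-6 + 5)*d²)³ = (-d²)³ = -d⁶)
O(13)*(98 - 23) = (-1*13⁶)*(98 - 23) = -1*4826809*75 = -4826809*75 = -362010675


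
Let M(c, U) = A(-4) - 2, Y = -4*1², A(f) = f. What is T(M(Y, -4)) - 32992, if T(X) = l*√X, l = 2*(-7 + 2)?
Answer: -32992 - 10*I*√6 ≈ -32992.0 - 24.495*I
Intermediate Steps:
Y = -4 (Y = -4*1 = -4)
M(c, U) = -6 (M(c, U) = -4 - 2 = -6)
l = -10 (l = 2*(-5) = -10)
T(X) = -10*√X
T(M(Y, -4)) - 32992 = -10*I*√6 - 32992 = -32992 - 10*I*√6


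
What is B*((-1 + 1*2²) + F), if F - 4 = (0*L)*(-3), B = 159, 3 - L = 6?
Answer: 1113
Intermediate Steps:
L = -3 (L = 3 - 1*6 = 3 - 6 = -3)
F = 4 (F = 4 + (0*(-3))*(-3) = 4 + 0*(-3) = 4 + 0 = 4)
B*((-1 + 1*2²) + F) = 159*((-1 + 1*2²) + 4) = 159*((-1 + 1*4) + 4) = 159*((-1 + 4) + 4) = 159*(3 + 4) = 159*7 = 1113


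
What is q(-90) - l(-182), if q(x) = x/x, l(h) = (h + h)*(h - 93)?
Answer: -100099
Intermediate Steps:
l(h) = 2*h*(-93 + h) (l(h) = (2*h)*(-93 + h) = 2*h*(-93 + h))
q(x) = 1
q(-90) - l(-182) = 1 - 2*(-182)*(-93 - 182) = 1 - 2*(-182)*(-275) = 1 - 1*100100 = 1 - 100100 = -100099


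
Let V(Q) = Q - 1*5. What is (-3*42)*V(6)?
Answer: -126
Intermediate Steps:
V(Q) = -5 + Q (V(Q) = Q - 5 = -5 + Q)
(-3*42)*V(6) = (-3*42)*(-5 + 6) = -126*1 = -126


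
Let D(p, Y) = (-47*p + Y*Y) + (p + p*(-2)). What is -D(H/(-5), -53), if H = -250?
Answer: -409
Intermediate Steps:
D(p, Y) = Y² - 48*p (D(p, Y) = (-47*p + Y²) + (p - 2*p) = (Y² - 47*p) - p = Y² - 48*p)
-D(H/(-5), -53) = -((-53)² - (-12000)/(-5)) = -(2809 - (-12000)*(-1)/5) = -(2809 - 48*50) = -(2809 - 2400) = -1*409 = -409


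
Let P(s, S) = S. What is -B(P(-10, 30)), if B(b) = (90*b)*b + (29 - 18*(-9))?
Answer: -81191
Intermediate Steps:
B(b) = 191 + 90*b**2 (B(b) = 90*b**2 + (29 + 162) = 90*b**2 + 191 = 191 + 90*b**2)
-B(P(-10, 30)) = -(191 + 90*30**2) = -(191 + 90*900) = -(191 + 81000) = -1*81191 = -81191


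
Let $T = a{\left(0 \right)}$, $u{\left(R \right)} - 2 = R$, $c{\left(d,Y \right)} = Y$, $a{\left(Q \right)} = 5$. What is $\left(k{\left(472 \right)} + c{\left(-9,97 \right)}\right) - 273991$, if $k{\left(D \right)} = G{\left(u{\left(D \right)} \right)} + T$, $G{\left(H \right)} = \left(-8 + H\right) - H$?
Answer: $-273897$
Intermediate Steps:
$u{\left(R \right)} = 2 + R$
$T = 5$
$G{\left(H \right)} = -8$
$k{\left(D \right)} = -3$ ($k{\left(D \right)} = -8 + 5 = -3$)
$\left(k{\left(472 \right)} + c{\left(-9,97 \right)}\right) - 273991 = \left(-3 + 97\right) - 273991 = 94 - 273991 = -273897$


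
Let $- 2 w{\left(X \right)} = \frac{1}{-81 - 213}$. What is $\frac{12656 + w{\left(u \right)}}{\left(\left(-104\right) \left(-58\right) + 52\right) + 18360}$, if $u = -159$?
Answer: $\frac{7441729}{14373072} \approx 0.51775$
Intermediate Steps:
$w{\left(X \right)} = \frac{1}{588}$ ($w{\left(X \right)} = - \frac{1}{2 \left(-81 - 213\right)} = - \frac{1}{2 \left(-294\right)} = \left(- \frac{1}{2}\right) \left(- \frac{1}{294}\right) = \frac{1}{588}$)
$\frac{12656 + w{\left(u \right)}}{\left(\left(-104\right) \left(-58\right) + 52\right) + 18360} = \frac{12656 + \frac{1}{588}}{\left(\left(-104\right) \left(-58\right) + 52\right) + 18360} = \frac{7441729}{588 \left(\left(6032 + 52\right) + 18360\right)} = \frac{7441729}{588 \left(6084 + 18360\right)} = \frac{7441729}{588 \cdot 24444} = \frac{7441729}{588} \cdot \frac{1}{24444} = \frac{7441729}{14373072}$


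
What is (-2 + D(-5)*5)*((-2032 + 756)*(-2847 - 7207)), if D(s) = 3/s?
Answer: -64144520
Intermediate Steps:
(-2 + D(-5)*5)*((-2032 + 756)*(-2847 - 7207)) = (-2 + (3/(-5))*5)*((-2032 + 756)*(-2847 - 7207)) = (-2 + (3*(-1/5))*5)*(-1276*(-10054)) = (-2 - 3/5*5)*12828904 = (-2 - 3)*12828904 = -5*12828904 = -64144520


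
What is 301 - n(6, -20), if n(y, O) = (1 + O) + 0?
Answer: 320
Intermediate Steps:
n(y, O) = 1 + O
301 - n(6, -20) = 301 - (1 - 20) = 301 - 1*(-19) = 301 + 19 = 320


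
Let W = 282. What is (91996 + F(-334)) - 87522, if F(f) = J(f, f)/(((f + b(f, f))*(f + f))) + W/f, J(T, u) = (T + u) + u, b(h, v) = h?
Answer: 5976133/1336 ≈ 4473.2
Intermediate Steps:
J(T, u) = T + 2*u
F(f) = 1131/(4*f) (F(f) = (f + 2*f)/(((f + f)*(f + f))) + 282/f = (3*f)/(((2*f)*(2*f))) + 282/f = (3*f)/((4*f**2)) + 282/f = (3*f)*(1/(4*f**2)) + 282/f = 3/(4*f) + 282/f = 1131/(4*f))
(91996 + F(-334)) - 87522 = (91996 + (1131/4)/(-334)) - 87522 = (91996 + (1131/4)*(-1/334)) - 87522 = (91996 - 1131/1336) - 87522 = 122905525/1336 - 87522 = 5976133/1336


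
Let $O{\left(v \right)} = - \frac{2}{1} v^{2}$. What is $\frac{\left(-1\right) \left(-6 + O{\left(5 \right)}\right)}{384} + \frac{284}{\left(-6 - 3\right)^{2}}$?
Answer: $\frac{4733}{1296} \approx 3.652$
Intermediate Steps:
$O{\left(v \right)} = - 2 v^{2}$ ($O{\left(v \right)} = \left(-2\right) 1 v^{2} = - 2 v^{2}$)
$\frac{\left(-1\right) \left(-6 + O{\left(5 \right)}\right)}{384} + \frac{284}{\left(-6 - 3\right)^{2}} = \frac{\left(-1\right) \left(-6 - 2 \cdot 5^{2}\right)}{384} + \frac{284}{\left(-6 - 3\right)^{2}} = - (-6 - 50) \frac{1}{384} + \frac{284}{\left(-9\right)^{2}} = - (-6 - 50) \frac{1}{384} + \frac{284}{81} = \left(-1\right) \left(-56\right) \frac{1}{384} + 284 \cdot \frac{1}{81} = 56 \cdot \frac{1}{384} + \frac{284}{81} = \frac{7}{48} + \frac{284}{81} = \frac{4733}{1296}$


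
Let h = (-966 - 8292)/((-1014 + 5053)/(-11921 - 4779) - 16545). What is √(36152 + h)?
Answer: 8*√43125908642211437978/276305539 ≈ 190.14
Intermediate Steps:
h = 154608600/276305539 (h = -9258/(4039/(-16700) - 16545) = -9258/(4039*(-1/16700) - 16545) = -9258/(-4039/16700 - 16545) = -9258/(-276305539/16700) = -9258*(-16700/276305539) = 154608600/276305539 ≈ 0.55956)
√(36152 + h) = √(36152 + 154608600/276305539) = √(9989152454528/276305539) = 8*√43125908642211437978/276305539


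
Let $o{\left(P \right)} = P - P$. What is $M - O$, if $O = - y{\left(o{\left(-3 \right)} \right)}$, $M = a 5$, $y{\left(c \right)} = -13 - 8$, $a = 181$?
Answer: $884$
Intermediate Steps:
$o{\left(P \right)} = 0$
$y{\left(c \right)} = -21$
$M = 905$ ($M = 181 \cdot 5 = 905$)
$O = 21$ ($O = \left(-1\right) \left(-21\right) = 21$)
$M - O = 905 - 21 = 884$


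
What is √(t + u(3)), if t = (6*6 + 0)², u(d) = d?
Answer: √1299 ≈ 36.042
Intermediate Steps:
t = 1296 (t = (36 + 0)² = 36² = 1296)
√(t + u(3)) = √(1296 + 3) = √1299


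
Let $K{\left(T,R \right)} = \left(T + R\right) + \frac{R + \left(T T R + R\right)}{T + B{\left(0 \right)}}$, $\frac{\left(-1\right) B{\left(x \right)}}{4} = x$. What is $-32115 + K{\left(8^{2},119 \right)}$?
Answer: $- \frac{777993}{32} \approx -24312.0$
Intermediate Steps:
$B{\left(x \right)} = - 4 x$
$K{\left(T,R \right)} = R + T + \frac{2 R + R T^{2}}{T}$ ($K{\left(T,R \right)} = \left(T + R\right) + \frac{R + \left(T T R + R\right)}{T - 0} = \left(R + T\right) + \frac{R + \left(T^{2} R + R\right)}{T + 0} = \left(R + T\right) + \frac{R + \left(R T^{2} + R\right)}{T} = \left(R + T\right) + \frac{R + \left(R + R T^{2}\right)}{T} = \left(R + T\right) + \frac{2 R + R T^{2}}{T} = R + T + \frac{2 R + R T^{2}}{T}$)
$-32115 + K{\left(8^{2},119 \right)} = -32115 + \left(119 + 8^{2} + 119 \cdot 8^{2} + 2 \cdot 119 \frac{1}{8^{2}}\right) = -32115 + \left(119 + 64 + 119 \cdot 64 + 2 \cdot 119 \cdot \frac{1}{64}\right) = -32115 + \left(119 + 64 + 7616 + 2 \cdot 119 \cdot \frac{1}{64}\right) = -32115 + \left(119 + 64 + 7616 + \frac{119}{32}\right) = -32115 + \frac{249687}{32} = - \frac{777993}{32}$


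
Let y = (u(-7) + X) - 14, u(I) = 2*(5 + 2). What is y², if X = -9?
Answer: 81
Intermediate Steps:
u(I) = 14 (u(I) = 2*7 = 14)
y = -9 (y = (14 - 9) - 14 = 5 - 14 = -9)
y² = (-9)² = 81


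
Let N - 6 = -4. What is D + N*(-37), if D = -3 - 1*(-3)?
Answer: -74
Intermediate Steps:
D = 0 (D = -3 + 3 = 0)
N = 2 (N = 6 - 4 = 2)
D + N*(-37) = 0 + 2*(-37) = 0 - 74 = -74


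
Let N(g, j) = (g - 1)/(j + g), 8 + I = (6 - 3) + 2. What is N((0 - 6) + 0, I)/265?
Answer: 7/2385 ≈ 0.0029350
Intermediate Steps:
I = -3 (I = -8 + ((6 - 3) + 2) = -8 + (3 + 2) = -8 + 5 = -3)
N(g, j) = (-1 + g)/(g + j)
N((0 - 6) + 0, I)/265 = ((-1 + ((0 - 6) + 0))/(((0 - 6) + 0) - 3))/265 = ((-1 + (-6 + 0))/((-6 + 0) - 3))*(1/265) = ((-1 - 6)/(-6 - 3))*(1/265) = (-7/(-9))*(1/265) = -⅑*(-7)*(1/265) = (7/9)*(1/265) = 7/2385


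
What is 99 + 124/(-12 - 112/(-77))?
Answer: 2530/29 ≈ 87.241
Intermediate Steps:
99 + 124/(-12 - 112/(-77)) = 99 + 124/(-12 - 112*(-1)/77) = 99 + 124/(-12 - 1*(-16/11)) = 99 + 124/(-12 + 16/11) = 99 + 124/(-116/11) = 99 - 11/116*124 = 99 - 341/29 = 2530/29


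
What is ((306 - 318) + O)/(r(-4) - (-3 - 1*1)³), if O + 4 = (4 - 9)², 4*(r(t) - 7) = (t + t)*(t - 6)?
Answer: 9/91 ≈ 0.098901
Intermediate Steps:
r(t) = 7 + t*(-6 + t)/2 (r(t) = 7 + ((t + t)*(t - 6))/4 = 7 + ((2*t)*(-6 + t))/4 = 7 + (2*t*(-6 + t))/4 = 7 + t*(-6 + t)/2)
O = 21 (O = -4 + (4 - 9)² = -4 + (-5)² = -4 + 25 = 21)
((306 - 318) + O)/(r(-4) - (-3 - 1*1)³) = ((306 - 318) + 21)/((7 + (½)*(-4)² - 3*(-4)) - (-3 - 1*1)³) = (-12 + 21)/((7 + (½)*16 + 12) - (-3 - 1)³) = 9/((7 + 8 + 12) - 1*(-4)³) = 9/(27 - 1*(-64)) = 9/(27 + 64) = 9/91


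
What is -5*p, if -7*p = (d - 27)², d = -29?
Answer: 2240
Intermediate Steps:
p = -448 (p = -(-29 - 27)²/7 = -⅐*(-56)² = -⅐*3136 = -448)
-5*p = -5*(-448) = 2240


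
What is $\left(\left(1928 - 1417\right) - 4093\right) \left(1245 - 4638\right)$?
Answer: $12153726$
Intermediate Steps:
$\left(\left(1928 - 1417\right) - 4093\right) \left(1245 - 4638\right) = \left(511 - 4093\right) \left(-3393\right) = \left(-3582\right) \left(-3393\right) = 12153726$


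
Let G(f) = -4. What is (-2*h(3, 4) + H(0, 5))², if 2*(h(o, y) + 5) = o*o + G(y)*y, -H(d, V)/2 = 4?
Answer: 81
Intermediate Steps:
H(d, V) = -8 (H(d, V) = -2*4 = -8)
h(o, y) = -5 + o²/2 - 2*y (h(o, y) = -5 + (o*o - 4*y)/2 = -5 + (o² - 4*y)/2 = -5 + (o²/2 - 2*y) = -5 + o²/2 - 2*y)
(-2*h(3, 4) + H(0, 5))² = (-2*(-5 + (½)*3² - 2*4) - 8)² = (-2*(-5 + (½)*9 - 8) - 8)² = (-2*(-5 + 9/2 - 8) - 8)² = (-2*(-17/2) - 8)² = (17 - 8)² = 9² = 81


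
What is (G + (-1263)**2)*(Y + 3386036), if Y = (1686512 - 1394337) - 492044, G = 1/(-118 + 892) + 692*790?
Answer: 5281999381740209/774 ≈ 6.8243e+12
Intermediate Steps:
G = 423130321/774 (G = 1/774 + 546680 = 423130321/774 ≈ 5.4668e+5)
Y = -199869 (Y = 292175 - 492044 = -199869)
(G + (-1263)**2)*(Y + 3386036) = (423130321/774 + (-1263)**2)*(-199869 + 3386036) = (423130321/774 + 1595169)*3186167 = (1657791127/774)*3186167 = 5281999381740209/774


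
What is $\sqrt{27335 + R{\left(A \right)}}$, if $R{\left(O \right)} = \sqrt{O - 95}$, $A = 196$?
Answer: $\sqrt{27335 + \sqrt{101}} \approx 165.36$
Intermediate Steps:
$R{\left(O \right)} = \sqrt{-95 + O}$
$\sqrt{27335 + R{\left(A \right)}} = \sqrt{27335 + \sqrt{-95 + 196}} = \sqrt{27335 + \sqrt{101}}$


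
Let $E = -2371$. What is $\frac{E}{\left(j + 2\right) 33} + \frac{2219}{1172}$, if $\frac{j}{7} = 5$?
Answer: $- \frac{69413}{1431012} \approx -0.048506$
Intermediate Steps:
$j = 35$ ($j = 7 \cdot 5 = 35$)
$\frac{E}{\left(j + 2\right) 33} + \frac{2219}{1172} = - \frac{2371}{\left(35 + 2\right) 33} + \frac{2219}{1172} = - \frac{2371}{37 \cdot 33} + 2219 \cdot \frac{1}{1172} = - \frac{2371}{1221} + \frac{2219}{1172} = - \frac{69413}{1431012}$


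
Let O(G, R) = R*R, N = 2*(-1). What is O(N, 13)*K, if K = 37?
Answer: 6253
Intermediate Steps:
N = -2
O(G, R) = R**2
O(N, 13)*K = 13**2*37 = 169*37 = 6253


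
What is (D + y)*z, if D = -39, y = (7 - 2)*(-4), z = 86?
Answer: -5074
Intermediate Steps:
y = -20 (y = 5*(-4) = -20)
(D + y)*z = (-39 - 20)*86 = -59*86 = -5074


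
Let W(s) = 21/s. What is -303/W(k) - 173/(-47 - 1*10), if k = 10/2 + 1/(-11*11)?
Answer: -3330697/48279 ≈ -68.989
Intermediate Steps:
k = 604/121 (k = 10*(½) - 1/11*1/11 = 5 - 1/121 = 604/121 ≈ 4.9917)
-303/W(k) - 173/(-47 - 1*10) = -303/(21/(604/121)) - 173/(-47 - 1*10) = -303/(21*(121/604)) - 173/(-47 - 10) = -303/2541/604 - 173/(-57) = -303*604/2541 - 173*(-1/57) = -61004/847 + 173/57 = -3330697/48279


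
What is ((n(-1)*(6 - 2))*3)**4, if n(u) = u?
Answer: 20736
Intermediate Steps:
((n(-1)*(6 - 2))*3)**4 = (-(6 - 2)*3)**4 = (-1*4*3)**4 = (-4*3)**4 = (-12)**4 = 20736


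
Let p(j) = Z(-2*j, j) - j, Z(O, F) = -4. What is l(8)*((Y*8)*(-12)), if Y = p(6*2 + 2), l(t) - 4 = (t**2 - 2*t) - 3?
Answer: 84672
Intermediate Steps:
l(t) = 1 + t**2 - 2*t (l(t) = 4 + ((t**2 - 2*t) - 3) = 4 + (-3 + t**2 - 2*t) = 1 + t**2 - 2*t)
p(j) = -4 - j
Y = -18 (Y = -4 - (6*2 + 2) = -4 - (12 + 2) = -4 - 1*14 = -4 - 14 = -18)
l(8)*((Y*8)*(-12)) = (1 + 8**2 - 2*8)*(-18*8*(-12)) = (1 + 64 - 16)*(-144*(-12)) = 49*1728 = 84672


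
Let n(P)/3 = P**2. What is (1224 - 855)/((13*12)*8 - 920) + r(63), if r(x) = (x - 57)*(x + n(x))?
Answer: 574569/8 ≈ 71821.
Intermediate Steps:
n(P) = 3*P**2
r(x) = (-57 + x)*(x + 3*x**2) (r(x) = (x - 57)*(x + 3*x**2) = (-57 + x)*(x + 3*x**2))
(1224 - 855)/((13*12)*8 - 920) + r(63) = (1224 - 855)/((13*12)*8 - 920) + 63*(-57 - 170*63 + 3*63**2) = 369/(156*8 - 920) + 63*(-57 - 10710 + 3*3969) = 369/(1248 - 920) + 63*(-57 - 10710 + 11907) = 369/328 + 63*1140 = 369*(1/328) + 71820 = 9/8 + 71820 = 574569/8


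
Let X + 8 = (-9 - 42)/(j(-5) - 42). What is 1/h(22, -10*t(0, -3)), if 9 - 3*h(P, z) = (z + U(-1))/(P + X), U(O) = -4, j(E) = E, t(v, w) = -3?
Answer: 2127/5159 ≈ 0.41229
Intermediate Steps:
X = -325/47 (X = -8 + (-9 - 42)/(-5 - 42) = -8 - 51/(-47) = -8 - 51*(-1/47) = -8 + 51/47 = -325/47 ≈ -6.9149)
h(P, z) = 3 - (-4 + z)/(3*(-325/47 + P)) (h(P, z) = 3 - (z - 4)/(3*(P - 325/47)) = 3 - (-4 + z)/(3*(-325/47 + P)))
1/h(22, -10*t(0, -3)) = 1/((-2737 - (-470)*(-3) + 423*22)/(3*(-325 + 47*22))) = 1/((-2737 - 47*30 + 9306)/(3*(-325 + 1034))) = 1/((1/3)*(-2737 - 1410 + 9306)/709) = 1/((1/3)*(1/709)*5159) = 1/(5159/2127) = 2127/5159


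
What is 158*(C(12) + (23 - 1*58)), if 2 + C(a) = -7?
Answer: -6952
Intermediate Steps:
C(a) = -9 (C(a) = -2 - 7 = -9)
158*(C(12) + (23 - 1*58)) = 158*(-9 + (23 - 1*58)) = 158*(-9 + (23 - 58)) = 158*(-9 - 35) = 158*(-44) = -6952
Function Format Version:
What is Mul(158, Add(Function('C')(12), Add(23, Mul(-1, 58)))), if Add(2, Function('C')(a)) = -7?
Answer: -6952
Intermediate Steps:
Function('C')(a) = -9 (Function('C')(a) = Add(-2, -7) = -9)
Mul(158, Add(Function('C')(12), Add(23, Mul(-1, 58)))) = Mul(158, Add(-9, Add(23, Mul(-1, 58)))) = Mul(158, Add(-9, Add(23, -58))) = Mul(158, Add(-9, -35)) = Mul(158, -44) = -6952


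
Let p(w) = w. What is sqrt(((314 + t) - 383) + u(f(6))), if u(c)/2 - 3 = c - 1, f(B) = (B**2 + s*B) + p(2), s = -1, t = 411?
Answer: sqrt(410) ≈ 20.248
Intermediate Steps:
f(B) = 2 + B**2 - B (f(B) = (B**2 - B) + 2 = 2 + B**2 - B)
u(c) = 4 + 2*c (u(c) = 6 + 2*(c - 1) = 6 + 2*(-1 + c) = 6 + (-2 + 2*c) = 4 + 2*c)
sqrt(((314 + t) - 383) + u(f(6))) = sqrt(((314 + 411) - 383) + (4 + 2*(2 + 6**2 - 1*6))) = sqrt((725 - 383) + (4 + 2*(2 + 36 - 6))) = sqrt(342 + (4 + 2*32)) = sqrt(342 + (4 + 64)) = sqrt(342 + 68) = sqrt(410)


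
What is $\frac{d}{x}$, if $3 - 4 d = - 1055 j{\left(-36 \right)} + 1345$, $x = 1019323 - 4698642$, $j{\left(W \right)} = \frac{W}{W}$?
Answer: $\frac{41}{2102468} \approx 1.9501 \cdot 10^{-5}$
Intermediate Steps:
$j{\left(W \right)} = 1$
$x = -3679319$ ($x = 1019323 - 4698642 = -3679319$)
$d = - \frac{287}{4}$ ($d = \frac{3}{4} - \frac{\left(-1055\right) 1 + 1345}{4} = \frac{3}{4} - \frac{-1055 + 1345}{4} = \frac{3}{4} - \frac{145}{2} = - \frac{287}{4} \approx -71.75$)
$\frac{d}{x} = - \frac{287}{4 \left(-3679319\right)} = \left(- \frac{287}{4}\right) \left(- \frac{1}{3679319}\right) = \frac{41}{2102468}$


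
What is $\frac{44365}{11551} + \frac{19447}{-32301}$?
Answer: $\frac{1208401568}{373108851} \approx 3.2387$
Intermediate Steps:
$\frac{44365}{11551} + \frac{19447}{-32301} = 44365 \cdot \frac{1}{11551} + 19447 \left(- \frac{1}{32301}\right) = \frac{44365}{11551} - \frac{19447}{32301} = \frac{1208401568}{373108851}$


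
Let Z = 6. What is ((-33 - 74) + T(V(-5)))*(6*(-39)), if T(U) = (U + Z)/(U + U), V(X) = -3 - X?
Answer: 24570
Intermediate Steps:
T(U) = (6 + U)/(2*U) (T(U) = (U + 6)/(U + U) = (6 + U)/((2*U)) = (6 + U)*(1/(2*U)) = (6 + U)/(2*U))
((-33 - 74) + T(V(-5)))*(6*(-39)) = ((-33 - 74) + (6 + (-3 - 1*(-5)))/(2*(-3 - 1*(-5))))*(6*(-39)) = (-107 + (6 + (-3 + 5))/(2*(-3 + 5)))*(-234) = (-107 + (1/2)*(6 + 2)/2)*(-234) = (-107 + (1/2)*(1/2)*8)*(-234) = (-107 + 2)*(-234) = -105*(-234) = 24570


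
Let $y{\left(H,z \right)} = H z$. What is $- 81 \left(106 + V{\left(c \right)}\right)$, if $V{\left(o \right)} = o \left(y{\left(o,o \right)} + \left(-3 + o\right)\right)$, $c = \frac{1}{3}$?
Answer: $-8517$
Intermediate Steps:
$c = \frac{1}{3} \approx 0.33333$
$V{\left(o \right)} = o \left(-3 + o + o^{2}\right)$ ($V{\left(o \right)} = o \left(o o + \left(-3 + o\right)\right) = o \left(o^{2} + \left(-3 + o\right)\right) = o \left(-3 + o + o^{2}\right)$)
$- 81 \left(106 + V{\left(c \right)}\right) = - 81 \left(106 + \frac{-3 + \frac{1}{3} + \left(\frac{1}{3}\right)^{2}}{3}\right) = - 81 \left(106 + \frac{-3 + \frac{1}{3} + \frac{1}{9}}{3}\right) = - 81 \left(106 + \frac{1}{3} \left(- \frac{23}{9}\right)\right) = - 81 \left(106 - \frac{23}{27}\right) = \left(-81\right) \frac{2839}{27} = -8517$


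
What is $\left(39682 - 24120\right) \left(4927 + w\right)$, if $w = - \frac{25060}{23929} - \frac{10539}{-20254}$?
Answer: $\frac{18578339049590913}{242328983} \approx 7.6666 \cdot 10^{7}$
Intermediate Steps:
$w = - \frac{255377509}{484657966}$ ($w = \left(-25060\right) \frac{1}{23929} - - \frac{10539}{20254} = - \frac{25060}{23929} + \frac{10539}{20254} = - \frac{255377509}{484657966} \approx -0.52692$)
$\left(39682 - 24120\right) \left(4927 + w\right) = \left(39682 - 24120\right) \left(4927 - \frac{255377509}{484657966}\right) = 15562 \cdot \frac{2387654420973}{484657966} = \frac{18578339049590913}{242328983}$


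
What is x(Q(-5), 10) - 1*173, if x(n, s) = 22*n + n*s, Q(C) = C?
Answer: -333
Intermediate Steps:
x(Q(-5), 10) - 1*173 = -5*(22 + 10) - 1*173 = -5*32 - 173 = -160 - 173 = -333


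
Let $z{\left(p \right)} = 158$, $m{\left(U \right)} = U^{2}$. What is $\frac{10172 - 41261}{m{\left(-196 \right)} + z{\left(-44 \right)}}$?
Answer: $- \frac{10363}{12858} \approx -0.80596$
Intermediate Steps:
$\frac{10172 - 41261}{m{\left(-196 \right)} + z{\left(-44 \right)}} = \frac{10172 - 41261}{\left(-196\right)^{2} + 158} = - \frac{31089}{38416 + 158} = - \frac{31089}{38574} = \left(-31089\right) \frac{1}{38574} = - \frac{10363}{12858}$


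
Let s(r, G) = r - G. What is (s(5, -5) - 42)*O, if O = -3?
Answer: 96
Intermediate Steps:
(s(5, -5) - 42)*O = ((5 - 1*(-5)) - 42)*(-3) = ((5 + 5) - 42)*(-3) = (10 - 42)*(-3) = -32*(-3) = 96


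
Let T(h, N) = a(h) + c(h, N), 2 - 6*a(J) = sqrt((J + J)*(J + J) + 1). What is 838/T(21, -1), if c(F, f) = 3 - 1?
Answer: -23464/523 - 1676*sqrt(1765)/523 ≈ -179.50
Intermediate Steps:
c(F, f) = 2
a(J) = 1/3 - sqrt(1 + 4*J**2)/6 (a(J) = 1/3 - sqrt((J + J)*(J + J) + 1)/6 = 1/3 - sqrt((2*J)*(2*J) + 1)/6 = 1/3 - sqrt(4*J**2 + 1)/6 = 1/3 - sqrt(1 + 4*J**2)/6)
T(h, N) = 7/3 - sqrt(1 + 4*h**2)/6 (T(h, N) = (1/3 - sqrt(1 + 4*h**2)/6) + 2 = 7/3 - sqrt(1 + 4*h**2)/6)
838/T(21, -1) = 838/(7/3 - sqrt(1 + 4*21**2)/6) = 838/(7/3 - sqrt(1 + 4*441)/6) = 838/(7/3 - sqrt(1 + 1764)/6) = 838/(7/3 - sqrt(1765)/6)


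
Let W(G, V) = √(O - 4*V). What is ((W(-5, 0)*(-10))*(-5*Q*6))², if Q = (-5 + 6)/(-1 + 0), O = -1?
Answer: -90000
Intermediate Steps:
Q = -1 (Q = 1/(-1) = 1*(-1) = -1)
W(G, V) = √(-1 - 4*V)
((W(-5, 0)*(-10))*(-5*Q*6))² = ((√(-1 - 4*0)*(-10))*(-5*(-1)*6))² = ((√(-1 + 0)*(-10))*(5*6))² = ((√(-1)*(-10))*30)² = ((I*(-10))*30)² = (-10*I*30)² = (-300*I)² = -90000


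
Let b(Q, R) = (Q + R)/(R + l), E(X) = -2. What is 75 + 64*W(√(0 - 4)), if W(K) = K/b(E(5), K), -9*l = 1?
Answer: 1219/9 + 608*I/9 ≈ 135.44 + 67.556*I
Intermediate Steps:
l = -⅑ (l = -⅑*1 = -⅑ ≈ -0.11111)
b(Q, R) = (Q + R)/(-⅑ + R) (b(Q, R) = (Q + R)/(R - ⅑) = (Q + R)/(-⅑ + R))
W(K) = K*(-1 + 9*K)/(9*(-2 + K)) (W(K) = K/((9*(-2 + K)/(-1 + 9*K))) = K*((-1 + 9*K)/(9*(-2 + K))) = K*(-1 + 9*K)/(9*(-2 + K)))
75 + 64*W(√(0 - 4)) = 75 + 64*(√(0 - 4)*(-1 + 9*√(0 - 4))/(9*(-2 + √(0 - 4)))) = 75 + 64*(√(-4)*(-1 + 9*√(-4))/(9*(-2 + √(-4)))) = 75 + 64*((2*I)*(-1 + 9*(2*I))/(9*(-2 + 2*I))) = 75 + 64*((2*I)*((-2 - 2*I)/8)*(-1 + 18*I)/9) = 75 + 64*(I*(-1 + 18*I)*(-2 - 2*I)/36) = 75 + 16*I*(-1 + 18*I)*(-2 - 2*I)/9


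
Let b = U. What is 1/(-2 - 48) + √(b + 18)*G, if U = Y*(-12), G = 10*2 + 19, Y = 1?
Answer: -1/50 + 39*√6 ≈ 95.510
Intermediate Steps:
G = 39 (G = 20 + 19 = 39)
U = -12 (U = 1*(-12) = -12)
b = -12
1/(-2 - 48) + √(b + 18)*G = 1/(-2 - 48) + √(-12 + 18)*39 = 1/(-50) + √6*39 = -1/50 + 39*√6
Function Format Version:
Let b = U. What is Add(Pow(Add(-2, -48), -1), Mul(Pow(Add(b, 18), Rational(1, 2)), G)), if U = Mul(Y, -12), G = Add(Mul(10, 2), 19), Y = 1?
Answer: Add(Rational(-1, 50), Mul(39, Pow(6, Rational(1, 2)))) ≈ 95.510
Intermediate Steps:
G = 39 (G = Add(20, 19) = 39)
U = -12 (U = Mul(1, -12) = -12)
b = -12
Add(Pow(Add(-2, -48), -1), Mul(Pow(Add(b, 18), Rational(1, 2)), G)) = Add(Pow(Add(-2, -48), -1), Mul(Pow(Add(-12, 18), Rational(1, 2)), 39)) = Add(Pow(-50, -1), Mul(Pow(6, Rational(1, 2)), 39)) = Add(Rational(-1, 50), Mul(39, Pow(6, Rational(1, 2))))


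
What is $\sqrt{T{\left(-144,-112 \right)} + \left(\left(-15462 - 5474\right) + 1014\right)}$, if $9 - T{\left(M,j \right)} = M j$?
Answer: $i \sqrt{36041} \approx 189.84 i$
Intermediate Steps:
$T{\left(M,j \right)} = 9 - M j$
$\sqrt{T{\left(-144,-112 \right)} + \left(\left(-15462 - 5474\right) + 1014\right)} = \sqrt{\left(9 - \left(-144\right) \left(-112\right)\right) + \left(\left(-15462 - 5474\right) + 1014\right)} = \sqrt{\left(9 - 16128\right) + \left(-20936 + 1014\right)} = \sqrt{-16119 - 19922} = \sqrt{-36041} = i \sqrt{36041}$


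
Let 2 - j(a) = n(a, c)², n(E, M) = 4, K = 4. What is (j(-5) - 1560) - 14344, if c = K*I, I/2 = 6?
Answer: -15918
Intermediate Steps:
I = 12 (I = 2*6 = 12)
c = 48 (c = 4*12 = 48)
j(a) = -14 (j(a) = 2 - 1*4² = 2 - 1*16 = 2 - 16 = -14)
(j(-5) - 1560) - 14344 = (-14 - 1560) - 14344 = -1574 - 14344 = -15918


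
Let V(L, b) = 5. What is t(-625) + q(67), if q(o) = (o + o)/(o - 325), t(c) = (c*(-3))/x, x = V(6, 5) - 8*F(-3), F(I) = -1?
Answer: 241004/1677 ≈ 143.71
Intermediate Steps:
x = 13 (x = 5 - 8*(-1) = 5 + 8 = 13)
t(c) = -3*c/13 (t(c) = (c*(-3))/13 = -3*c*(1/13) = -3*c/13)
q(o) = 2*o/(-325 + o) (q(o) = (2*o)/(-325 + o) = 2*o/(-325 + o))
t(-625) + q(67) = -3/13*(-625) + 2*67/(-325 + 67) = 1875/13 + 2*67/(-258) = 1875/13 + 2*67*(-1/258) = 1875/13 - 67/129 = 241004/1677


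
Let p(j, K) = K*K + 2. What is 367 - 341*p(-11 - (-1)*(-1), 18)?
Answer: -110799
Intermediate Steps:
p(j, K) = 2 + K² (p(j, K) = K² + 2 = 2 + K²)
367 - 341*p(-11 - (-1)*(-1), 18) = 367 - 341*(2 + 18²) = 367 - 341*(2 + 324) = 367 - 341*326 = 367 - 111166 = -110799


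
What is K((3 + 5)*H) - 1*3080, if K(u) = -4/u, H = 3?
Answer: -18481/6 ≈ -3080.2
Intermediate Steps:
K((3 + 5)*H) - 1*3080 = -4*1/(3*(3 + 5)) - 1*3080 = -4/(8*3) - 3080 = -4/24 - 3080 = -4*1/24 - 3080 = -⅙ - 3080 = -18481/6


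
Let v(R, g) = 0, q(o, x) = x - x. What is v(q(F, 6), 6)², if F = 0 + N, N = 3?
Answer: 0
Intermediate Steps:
F = 3 (F = 0 + 3 = 3)
q(o, x) = 0
v(q(F, 6), 6)² = 0² = 0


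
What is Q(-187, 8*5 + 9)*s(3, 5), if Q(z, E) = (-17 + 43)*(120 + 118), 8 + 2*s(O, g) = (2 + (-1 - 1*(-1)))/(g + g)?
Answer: -120666/5 ≈ -24133.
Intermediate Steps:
s(O, g) = -4 + 1/(2*g) (s(O, g) = -4 + ((2 + (-1 - 1*(-1)))/(g + g))/2 = -4 + ((2 + (-1 + 1))/((2*g)))/2 = -4 + ((2 + 0)*(1/(2*g)))/2 = -4 + (2*(1/(2*g)))/2 = -4 + 1/(2*g))
Q(z, E) = 6188 (Q(z, E) = 26*238 = 6188)
Q(-187, 8*5 + 9)*s(3, 5) = 6188*(-4 + (½)/5) = 6188*(-4 + (½)*(⅕)) = 6188*(-4 + ⅒) = 6188*(-39/10) = -120666/5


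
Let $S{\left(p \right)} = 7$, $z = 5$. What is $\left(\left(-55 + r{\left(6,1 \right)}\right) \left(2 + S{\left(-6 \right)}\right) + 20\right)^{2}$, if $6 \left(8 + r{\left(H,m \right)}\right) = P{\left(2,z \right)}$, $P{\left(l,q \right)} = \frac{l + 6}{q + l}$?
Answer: $\frac{14569489}{49} \approx 2.9734 \cdot 10^{5}$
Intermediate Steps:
$P{\left(l,q \right)} = \frac{6 + l}{l + q}$
$r{\left(H,m \right)} = - \frac{164}{21}$ ($r{\left(H,m \right)} = -8 + \frac{\frac{1}{2 + 5} \left(6 + 2\right)}{6} = -8 + \frac{\frac{1}{7} \cdot 8}{6} = -8 + \frac{1}{6} \cdot \frac{8}{7} = -8 + \frac{4}{21} = - \frac{164}{21}$)
$\left(\left(-55 + r{\left(6,1 \right)}\right) \left(2 + S{\left(-6 \right)}\right) + 20\right)^{2} = \left(\left(-55 - \frac{164}{21}\right) \left(2 + 7\right) + 20\right)^{2} = \left(\left(- \frac{1319}{21}\right) 9 + 20\right)^{2} = \left(- \frac{3957}{7} + 20\right)^{2} = \left(- \frac{3817}{7}\right)^{2} = \frac{14569489}{49}$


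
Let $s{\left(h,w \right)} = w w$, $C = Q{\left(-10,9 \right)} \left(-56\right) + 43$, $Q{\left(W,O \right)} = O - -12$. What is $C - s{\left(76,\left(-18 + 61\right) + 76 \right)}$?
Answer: $-15294$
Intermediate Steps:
$Q{\left(W,O \right)} = 12 + O$ ($Q{\left(W,O \right)} = O + 12 = 12 + O$)
$C = -1133$ ($C = \left(12 + 9\right) \left(-56\right) + 43 = 21 \left(-56\right) + 43 = -1176 + 43 = -1133$)
$s{\left(h,w \right)} = w^{2}$
$C - s{\left(76,\left(-18 + 61\right) + 76 \right)} = -1133 - \left(\left(-18 + 61\right) + 76\right)^{2} = -1133 - \left(43 + 76\right)^{2} = -1133 - 119^{2} = -1133 - 14161 = -15294$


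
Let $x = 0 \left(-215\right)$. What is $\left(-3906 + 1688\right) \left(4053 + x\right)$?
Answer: $-8989554$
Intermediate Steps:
$x = 0$
$\left(-3906 + 1688\right) \left(4053 + x\right) = \left(-3906 + 1688\right) \left(4053 + 0\right) = \left(-2218\right) 4053 = -8989554$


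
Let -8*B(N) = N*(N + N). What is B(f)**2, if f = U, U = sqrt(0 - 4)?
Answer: 1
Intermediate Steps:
U = 2*I (U = sqrt(-4) = 2*I ≈ 2.0*I)
f = 2*I ≈ 2.0*I
B(N) = -N**2/4 (B(N) = -N*(N + N)/8 = -N*2*N/8 = -N**2/4)
B(f)**2 = (-(2*I)**2/4)**2 = (-1/4*(-4))**2 = 1**2 = 1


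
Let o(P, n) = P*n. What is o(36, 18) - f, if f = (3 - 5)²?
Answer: 644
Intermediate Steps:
f = 4 (f = (-2)² = 4)
o(36, 18) - f = 36*18 - 1*4 = 648 - 4 = 644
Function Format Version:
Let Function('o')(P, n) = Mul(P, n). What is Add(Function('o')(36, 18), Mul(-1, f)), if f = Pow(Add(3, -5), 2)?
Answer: 644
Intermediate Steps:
f = 4 (f = Pow(-2, 2) = 4)
Add(Function('o')(36, 18), Mul(-1, f)) = Add(Mul(36, 18), Mul(-1, 4)) = Add(648, -4) = 644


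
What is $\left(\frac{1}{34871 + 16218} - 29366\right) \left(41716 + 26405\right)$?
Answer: $- \frac{102200544792333}{51089} \approx -2.0004 \cdot 10^{9}$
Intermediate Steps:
$\left(\frac{1}{34871 + 16218} - 29366\right) \left(41716 + 26405\right) = \left(\frac{1}{51089} - 29366\right) 68121 = \left(- \frac{1500279573}{51089}\right) 68121 = - \frac{102200544792333}{51089}$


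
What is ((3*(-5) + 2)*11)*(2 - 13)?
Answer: 1573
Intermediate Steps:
((3*(-5) + 2)*11)*(2 - 13) = ((-15 + 2)*11)*(-11) = -13*11*(-11) = -143*(-11) = 1573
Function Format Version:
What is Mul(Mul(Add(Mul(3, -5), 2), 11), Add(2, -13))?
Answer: 1573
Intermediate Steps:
Mul(Mul(Add(Mul(3, -5), 2), 11), Add(2, -13)) = Mul(Mul(Add(-15, 2), 11), -11) = Mul(Mul(-13, 11), -11) = Mul(-143, -11) = 1573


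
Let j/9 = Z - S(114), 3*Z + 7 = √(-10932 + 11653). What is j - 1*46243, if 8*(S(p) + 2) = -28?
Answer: -92429/2 + 3*√721 ≈ -46134.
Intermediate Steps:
S(p) = -11/2 (S(p) = -2 + (⅛)*(-28) = -2 - 7/2 = -11/2)
Z = -7/3 + √721/3 (Z = -7/3 + √(-10932 + 11653)/3 = -7/3 + √721/3 ≈ 6.6171)
j = 57/2 + 3*√721 (j = 9*((-7/3 + √721/3) - 1*(-11/2)) = 9*((-7/3 + √721/3) + 11/2) = 9*(19/6 + √721/3) = 57/2 + 3*√721 ≈ 109.05)
j - 1*46243 = (57/2 + 3*√721) - 1*46243 = (57/2 + 3*√721) - 46243 = -92429/2 + 3*√721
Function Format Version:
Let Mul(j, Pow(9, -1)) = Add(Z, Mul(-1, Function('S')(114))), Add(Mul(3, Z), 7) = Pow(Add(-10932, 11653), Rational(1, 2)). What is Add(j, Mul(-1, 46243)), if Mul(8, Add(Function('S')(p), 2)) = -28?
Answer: Add(Rational(-92429, 2), Mul(3, Pow(721, Rational(1, 2)))) ≈ -46134.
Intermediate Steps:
Function('S')(p) = Rational(-11, 2) (Function('S')(p) = Add(-2, Mul(Rational(1, 8), -28)) = Add(-2, Rational(-7, 2)) = Rational(-11, 2))
Z = Add(Rational(-7, 3), Mul(Rational(1, 3), Pow(721, Rational(1, 2)))) (Z = Add(Rational(-7, 3), Mul(Rational(1, 3), Pow(Add(-10932, 11653), Rational(1, 2)))) = Add(Rational(-7, 3), Mul(Rational(1, 3), Pow(721, Rational(1, 2)))) ≈ 6.6171)
j = Add(Rational(57, 2), Mul(3, Pow(721, Rational(1, 2)))) (j = Mul(9, Add(Add(Rational(-7, 3), Mul(Rational(1, 3), Pow(721, Rational(1, 2)))), Mul(-1, Rational(-11, 2)))) = Mul(9, Add(Add(Rational(-7, 3), Mul(Rational(1, 3), Pow(721, Rational(1, 2)))), Rational(11, 2))) = Mul(9, Add(Rational(19, 6), Mul(Rational(1, 3), Pow(721, Rational(1, 2))))) = Add(Rational(57, 2), Mul(3, Pow(721, Rational(1, 2)))) ≈ 109.05)
Add(j, Mul(-1, 46243)) = Add(Add(Rational(57, 2), Mul(3, Pow(721, Rational(1, 2)))), Mul(-1, 46243)) = Add(Add(Rational(57, 2), Mul(3, Pow(721, Rational(1, 2)))), -46243) = Add(Rational(-92429, 2), Mul(3, Pow(721, Rational(1, 2))))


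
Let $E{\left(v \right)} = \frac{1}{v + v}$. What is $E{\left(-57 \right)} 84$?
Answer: $- \frac{14}{19} \approx -0.73684$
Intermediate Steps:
$E{\left(v \right)} = \frac{1}{2 v}$
$E{\left(-57 \right)} 84 = \frac{1}{2 \left(-57\right)} 84 = \frac{1}{2} \left(- \frac{1}{57}\right) 84 = \left(- \frac{1}{114}\right) 84 = - \frac{14}{19}$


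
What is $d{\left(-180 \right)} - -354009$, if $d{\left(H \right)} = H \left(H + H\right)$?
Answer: $418809$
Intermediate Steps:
$d{\left(H \right)} = 2 H^{2}$ ($d{\left(H \right)} = H 2 H = 2 H^{2}$)
$d{\left(-180 \right)} - -354009 = 2 \left(-180\right)^{2} - -354009 = 2 \cdot 32400 + 354009 = 64800 + 354009 = 418809$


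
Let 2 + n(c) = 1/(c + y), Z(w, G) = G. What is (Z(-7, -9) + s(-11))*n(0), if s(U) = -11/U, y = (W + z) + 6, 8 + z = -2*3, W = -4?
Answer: 50/3 ≈ 16.667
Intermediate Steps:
z = -14 (z = -8 - 2*3 = -8 - 6 = -14)
y = -12 (y = (-4 - 14) + 6 = -18 + 6 = -12)
n(c) = -2 + 1/(-12 + c) (n(c) = -2 + 1/(c - 12) = -2 + 1/(-12 + c))
(Z(-7, -9) + s(-11))*n(0) = (-9 - 11/(-11))*((25 - 2*0)/(-12 + 0)) = (-9 - 11*(-1/11))*((25 + 0)/(-12)) = (-9 + 1)*(-1/12*25) = -8*(-25/12) = 50/3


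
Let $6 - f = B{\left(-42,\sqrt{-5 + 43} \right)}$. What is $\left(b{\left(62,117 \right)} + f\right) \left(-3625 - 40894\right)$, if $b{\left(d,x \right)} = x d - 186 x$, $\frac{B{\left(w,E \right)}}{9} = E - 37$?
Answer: $630789711 + 400671 \sqrt{38} \approx 6.3326 \cdot 10^{8}$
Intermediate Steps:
$B{\left(w,E \right)} = -333 + 9 E$ ($B{\left(w,E \right)} = 9 \left(E - 37\right) = 9 \left(-37 + E\right) = -333 + 9 E$)
$b{\left(d,x \right)} = - 186 x + d x$ ($b{\left(d,x \right)} = d x - 186 x = - 186 x + d x$)
$f = 339 - 9 \sqrt{38}$ ($f = 6 - \left(-333 + 9 \sqrt{-5 + 43}\right) = 6 - \left(-333 + 9 \sqrt{38}\right) = 6 + \left(333 - 9 \sqrt{38}\right) = 339 - 9 \sqrt{38} \approx 283.52$)
$\left(b{\left(62,117 \right)} + f\right) \left(-3625 - 40894\right) = \left(117 \left(-186 + 62\right) + \left(339 - 9 \sqrt{38}\right)\right) \left(-3625 - 40894\right) = \left(117 \left(-124\right) + \left(339 - 9 \sqrt{38}\right)\right) \left(-44519\right) = \left(-14508 + \left(339 - 9 \sqrt{38}\right)\right) \left(-44519\right) = \left(-14169 - 9 \sqrt{38}\right) \left(-44519\right) = 630789711 + 400671 \sqrt{38}$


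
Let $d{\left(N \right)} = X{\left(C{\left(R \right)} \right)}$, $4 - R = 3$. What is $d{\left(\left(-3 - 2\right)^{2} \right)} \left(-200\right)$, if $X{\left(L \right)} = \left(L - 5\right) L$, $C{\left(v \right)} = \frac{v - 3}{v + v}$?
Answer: $-1200$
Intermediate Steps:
$R = 1$ ($R = 4 - 3 = 1$)
$C{\left(v \right)} = \frac{-3 + v}{2 v}$
$X{\left(L \right)} = L \left(-5 + L\right)$ ($X{\left(L \right)} = \left(L - 5\right) L = \left(-5 + L\right) L = L \left(-5 + L\right)$)
$d{\left(N \right)} = 6$ ($d{\left(N \right)} = \frac{-3 + 1}{2 \cdot 1} \left(-5 + \frac{-3 + 1}{2 \cdot 1}\right) = \frac{1}{2} \cdot 1 \left(-2\right) \left(-5 + \frac{1}{2} \cdot 1 \left(-2\right)\right) = - (-5 - 1) = \left(-1\right) \left(-6\right) = 6$)
$d{\left(\left(-3 - 2\right)^{2} \right)} \left(-200\right) = 6 \left(-200\right) = -1200$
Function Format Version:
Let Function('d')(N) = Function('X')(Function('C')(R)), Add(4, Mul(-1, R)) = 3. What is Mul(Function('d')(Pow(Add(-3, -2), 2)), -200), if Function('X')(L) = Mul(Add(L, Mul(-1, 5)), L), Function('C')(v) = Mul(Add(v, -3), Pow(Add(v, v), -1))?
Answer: -1200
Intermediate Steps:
R = 1 (R = Add(4, Mul(-1, 3)) = Add(4, -3) = 1)
Function('C')(v) = Mul(Rational(1, 2), Pow(v, -1), Add(-3, v)) (Function('C')(v) = Mul(Add(-3, v), Pow(Mul(2, v), -1)) = Mul(Add(-3, v), Mul(Rational(1, 2), Pow(v, -1))) = Mul(Rational(1, 2), Pow(v, -1), Add(-3, v)))
Function('X')(L) = Mul(L, Add(-5, L)) (Function('X')(L) = Mul(Add(L, -5), L) = Mul(Add(-5, L), L) = Mul(L, Add(-5, L)))
Function('d')(N) = 6 (Function('d')(N) = Mul(Mul(Rational(1, 2), Pow(1, -1), Add(-3, 1)), Add(-5, Mul(Rational(1, 2), Pow(1, -1), Add(-3, 1)))) = Mul(Mul(Rational(1, 2), 1, -2), Add(-5, Mul(Rational(1, 2), 1, -2))) = Mul(-1, Add(-5, -1)) = Mul(-1, -6) = 6)
Mul(Function('d')(Pow(Add(-3, -2), 2)), -200) = Mul(6, -200) = -1200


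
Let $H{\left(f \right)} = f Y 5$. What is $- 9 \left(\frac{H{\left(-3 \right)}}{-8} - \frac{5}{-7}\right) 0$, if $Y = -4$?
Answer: $0$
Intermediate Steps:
$H{\left(f \right)} = - 20 f$ ($H{\left(f \right)} = f \left(-4\right) 5 = - 4 f 5 = - 20 f$)
$- 9 \left(\frac{H{\left(-3 \right)}}{-8} - \frac{5}{-7}\right) 0 = - 9 \left(\frac{\left(-20\right) \left(-3\right)}{-8} - \frac{5}{-7}\right) 0 = - 9 \left(60 \left(- \frac{1}{8}\right) - - \frac{5}{7}\right) 0 = - 9 \left(- \frac{15}{2} + \frac{5}{7}\right) 0 = \left(-9\right) \left(- \frac{95}{14}\right) 0 = \frac{855}{14} \cdot 0 = 0$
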